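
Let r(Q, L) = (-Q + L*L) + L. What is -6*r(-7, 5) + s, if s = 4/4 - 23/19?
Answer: -4222/19 ≈ -222.21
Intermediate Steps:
s = -4/19 (s = 4*(1/4) - 23*1/19 = 1 - 23/19 = -4/19 ≈ -0.21053)
r(Q, L) = L + L**2 - Q (r(Q, L) = (-Q + L**2) + L = (L**2 - Q) + L = L + L**2 - Q)
-6*r(-7, 5) + s = -6*(5 + 5**2 - 1*(-7)) - 4/19 = -6*(5 + 25 + 7) - 4/19 = -6*37 - 4/19 = -222 - 4/19 = -4222/19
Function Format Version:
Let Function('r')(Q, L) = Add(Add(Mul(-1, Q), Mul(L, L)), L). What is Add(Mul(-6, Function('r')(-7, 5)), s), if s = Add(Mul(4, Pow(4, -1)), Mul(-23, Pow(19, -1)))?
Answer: Rational(-4222, 19) ≈ -222.21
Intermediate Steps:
s = Rational(-4, 19) (s = Add(Mul(4, Rational(1, 4)), Mul(-23, Rational(1, 19))) = Add(1, Rational(-23, 19)) = Rational(-4, 19) ≈ -0.21053)
Function('r')(Q, L) = Add(L, Pow(L, 2), Mul(-1, Q)) (Function('r')(Q, L) = Add(Add(Mul(-1, Q), Pow(L, 2)), L) = Add(Add(Pow(L, 2), Mul(-1, Q)), L) = Add(L, Pow(L, 2), Mul(-1, Q)))
Add(Mul(-6, Function('r')(-7, 5)), s) = Add(Mul(-6, Add(5, Pow(5, 2), Mul(-1, -7))), Rational(-4, 19)) = Add(Mul(-6, Add(5, 25, 7)), Rational(-4, 19)) = Add(Mul(-6, 37), Rational(-4, 19)) = Add(-222, Rational(-4, 19)) = Rational(-4222, 19)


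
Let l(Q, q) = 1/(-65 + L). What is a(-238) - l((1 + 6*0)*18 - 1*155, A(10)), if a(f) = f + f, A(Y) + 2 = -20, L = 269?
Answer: -97105/204 ≈ -476.00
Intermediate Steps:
A(Y) = -22 (A(Y) = -2 - 20 = -22)
a(f) = 2*f
l(Q, q) = 1/204 (l(Q, q) = 1/(-65 + 269) = 1/204)
a(-238) - l((1 + 6*0)*18 - 1*155, A(10)) = 2*(-238) - 1*1/204 = -476 - 1/204 = -97105/204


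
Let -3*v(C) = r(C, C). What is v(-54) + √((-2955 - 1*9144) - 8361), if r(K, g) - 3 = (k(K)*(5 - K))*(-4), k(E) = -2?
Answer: -475/3 + 2*I*√5115 ≈ -158.33 + 143.04*I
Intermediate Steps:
r(K, g) = 43 - 8*K (r(K, g) = 3 - 2*(5 - K)*(-4) = 3 + (-10 + 2*K)*(-4) = 3 + (40 - 8*K) = 43 - 8*K)
v(C) = -43/3 + 8*C/3 (v(C) = -(43 - 8*C)/3 = -43/3 + 8*C/3)
v(-54) + √((-2955 - 1*9144) - 8361) = (-43/3 + (8/3)*(-54)) + √((-2955 - 1*9144) - 8361) = (-43/3 - 144) + √((-2955 - 9144) - 8361) = -475/3 + √(-12099 - 8361) = -475/3 + √(-20460) = -475/3 + 2*I*√5115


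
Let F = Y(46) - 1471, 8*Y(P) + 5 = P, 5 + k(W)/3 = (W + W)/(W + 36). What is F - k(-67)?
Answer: -363033/248 ≈ -1463.8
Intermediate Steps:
k(W) = -15 + 6*W/(36 + W) (k(W) = -15 + 3*((W + W)/(W + 36)) = -15 + 3*((2*W)/(36 + W)) = -15 + 3*(2*W/(36 + W)) = -15 + 6*W/(36 + W))
Y(P) = -5/8 + P/8
F = -11727/8 (F = (-5/8 + (⅛)*46) - 1471 = (-5/8 + 23/4) - 1471 = 41/8 - 1471 = -11727/8 ≈ -1465.9)
F - k(-67) = -11727/8 - 9*(-60 - 1*(-67))/(36 - 67) = -11727/8 - 9*(-60 + 67)/(-31) = -11727/8 - 9*(-1)*7/31 = -11727/8 - 1*(-63/31) = -11727/8 + 63/31 = -363033/248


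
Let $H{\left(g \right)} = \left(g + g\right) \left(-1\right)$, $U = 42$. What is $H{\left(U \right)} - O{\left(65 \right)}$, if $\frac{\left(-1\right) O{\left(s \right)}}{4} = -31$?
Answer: $-208$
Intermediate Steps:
$O{\left(s \right)} = 124$ ($O{\left(s \right)} = \left(-4\right) \left(-31\right) = 124$)
$H{\left(g \right)} = - 2 g$ ($H{\left(g \right)} = 2 g \left(-1\right) = - 2 g$)
$H{\left(U \right)} - O{\left(65 \right)} = \left(-2\right) 42 - 124 = -84 - 124 = -208$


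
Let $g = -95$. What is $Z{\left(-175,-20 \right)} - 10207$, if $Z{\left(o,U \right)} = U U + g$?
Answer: $-9902$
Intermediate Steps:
$Z{\left(o,U \right)} = -95 + U^{2}$ ($Z{\left(o,U \right)} = U U - 95 = U^{2} - 95 = -95 + U^{2}$)
$Z{\left(-175,-20 \right)} - 10207 = \left(-95 + \left(-20\right)^{2}\right) - 10207 = \left(-95 + 400\right) - 10207 = 305 - 10207 = -9902$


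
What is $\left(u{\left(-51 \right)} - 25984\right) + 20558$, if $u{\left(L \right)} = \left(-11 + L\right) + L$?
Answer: $-5539$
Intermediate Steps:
$u{\left(L \right)} = -11 + 2 L$
$\left(u{\left(-51 \right)} - 25984\right) + 20558 = \left(\left(-11 + 2 \left(-51\right)\right) - 25984\right) + 20558 = \left(\left(-11 - 102\right) - 25984\right) + 20558 = \left(-113 - 25984\right) + 20558 = -26097 + 20558 = -5539$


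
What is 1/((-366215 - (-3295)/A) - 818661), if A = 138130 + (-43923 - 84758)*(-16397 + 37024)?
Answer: -2654164857/3144856239106027 ≈ -8.4397e-7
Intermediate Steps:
A = -2654164857 (A = 138130 - 128681*20627 = 138130 - 2654302987 = -2654164857)
1/((-366215 - (-3295)/A) - 818661) = 1/((-366215 - (-3295)/(-2654164857)) - 818661) = 1/((-366215 - (-3295)*(-1)/2654164857) - 818661) = 1/((-366215 - 1*3295/2654164857) - 818661) = 1/((-366215 - 3295/2654164857) - 818661) = 1/(-971994983109550/2654164857 - 818661) = 1/(-3144856239106027/2654164857) = -2654164857/3144856239106027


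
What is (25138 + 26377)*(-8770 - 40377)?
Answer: -2531807705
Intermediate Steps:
(25138 + 26377)*(-8770 - 40377) = 51515*(-49147) = -2531807705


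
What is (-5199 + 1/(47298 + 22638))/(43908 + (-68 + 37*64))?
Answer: -363597263/3231602688 ≈ -0.11251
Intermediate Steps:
(-5199 + 1/(47298 + 22638))/(43908 + (-68 + 37*64)) = (-5199 + 1/69936)/(43908 + (-68 + 2368)) = (-5199 + 1/69936)/(43908 + 2300) = -363597263/69936/46208 = -363597263/69936*1/46208 = -363597263/3231602688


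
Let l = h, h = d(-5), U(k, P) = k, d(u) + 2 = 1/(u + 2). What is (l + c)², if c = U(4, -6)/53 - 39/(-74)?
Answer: 414733225/138438756 ≈ 2.9958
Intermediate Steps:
d(u) = -2 + 1/(2 + u) (d(u) = -2 + 1/(u + 2) = -2 + 1/(2 + u))
h = -7/3 (h = (-3 - 2*(-5))/(2 - 5) = (-3 + 10)/(-3) = -⅓*7 = -7/3 ≈ -2.3333)
l = -7/3 ≈ -2.3333
c = 2363/3922 (c = 4/53 - 39/(-74) = 4*(1/53) - 39*(-1/74) = 4/53 + 39/74 = 2363/3922 ≈ 0.60250)
(l + c)² = (-7/3 + 2363/3922)² = (-20365/11766)² = 414733225/138438756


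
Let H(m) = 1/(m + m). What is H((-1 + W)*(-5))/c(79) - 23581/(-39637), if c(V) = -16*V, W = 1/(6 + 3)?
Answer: 2384153987/4008093440 ≈ 0.59484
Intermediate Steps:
W = ⅑ (W = 1/9 = ⅑ ≈ 0.11111)
H(m) = 1/(2*m)
H((-1 + W)*(-5))/c(79) - 23581/(-39637) = (1/(2*(((-1 + ⅑)*(-5)))))/((-16*79)) - 23581/(-39637) = (1/(2*((-8/9*(-5)))))/(-1264) - 23581*(-1/39637) = (1/(2*(40/9)))*(-1/1264) + 23581/39637 = ((½)*(9/40))*(-1/1264) + 23581/39637 = (9/80)*(-1/1264) + 23581/39637 = -9/101120 + 23581/39637 = 2384153987/4008093440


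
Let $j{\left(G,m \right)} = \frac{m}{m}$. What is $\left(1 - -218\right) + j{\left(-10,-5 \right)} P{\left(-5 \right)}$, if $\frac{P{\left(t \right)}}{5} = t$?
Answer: $194$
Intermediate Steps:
$j{\left(G,m \right)} = 1$
$P{\left(t \right)} = 5 t$
$\left(1 - -218\right) + j{\left(-10,-5 \right)} P{\left(-5 \right)} = \left(1 - -218\right) + 1 \cdot 5 \left(-5\right) = \left(1 + 218\right) + 1 \left(-25\right) = 219 - 25 = 194$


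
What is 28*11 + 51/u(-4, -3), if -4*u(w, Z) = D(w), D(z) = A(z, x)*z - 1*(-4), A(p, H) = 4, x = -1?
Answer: 325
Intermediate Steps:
D(z) = 4 + 4*z (D(z) = 4*z - 1*(-4) = 4*z + 4 = 4 + 4*z)
u(w, Z) = -1 - w (u(w, Z) = -(4 + 4*w)/4 = -1 - w)
28*11 + 51/u(-4, -3) = 28*11 + 51/(-1 - 1*(-4)) = 308 + 51/(-1 + 4) = 308 + 51/3 = 308 + 51*(⅓) = 308 + 17 = 325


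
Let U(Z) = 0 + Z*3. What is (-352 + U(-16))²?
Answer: 160000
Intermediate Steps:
U(Z) = 3*Z (U(Z) = 0 + 3*Z = 3*Z)
(-352 + U(-16))² = (-352 + 3*(-16))² = (-352 - 48)² = (-400)² = 160000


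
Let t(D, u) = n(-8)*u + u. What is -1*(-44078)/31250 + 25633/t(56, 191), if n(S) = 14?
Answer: 92731472/8953125 ≈ 10.357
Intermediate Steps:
t(D, u) = 15*u (t(D, u) = 14*u + u = 15*u)
-1*(-44078)/31250 + 25633/t(56, 191) = -1*(-44078)/31250 + 25633/((15*191)) = 44078*(1/31250) + 25633/2865 = 22039/15625 + 25633*(1/2865) = 22039/15625 + 25633/2865 = 92731472/8953125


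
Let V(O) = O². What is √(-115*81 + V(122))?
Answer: √5569 ≈ 74.626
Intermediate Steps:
√(-115*81 + V(122)) = √(-115*81 + 122²) = √(-9315 + 14884) = √5569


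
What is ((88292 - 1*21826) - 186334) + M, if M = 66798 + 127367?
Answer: 74297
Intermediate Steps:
M = 194165
((88292 - 1*21826) - 186334) + M = ((88292 - 1*21826) - 186334) + 194165 = ((88292 - 21826) - 186334) + 194165 = (66466 - 186334) + 194165 = -119868 + 194165 = 74297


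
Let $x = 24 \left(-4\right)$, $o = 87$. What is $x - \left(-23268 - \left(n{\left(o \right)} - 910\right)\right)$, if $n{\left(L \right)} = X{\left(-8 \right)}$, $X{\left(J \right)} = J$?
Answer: $22254$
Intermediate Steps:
$n{\left(L \right)} = -8$
$x = -96$
$x - \left(-23268 - \left(n{\left(o \right)} - 910\right)\right) = -96 - \left(-23268 - \left(-8 - 910\right)\right) = -96 - \left(-23268 - -918\right) = -96 - \left(-23268 + 918\right) = -96 - -22350 = -96 + 22350 = 22254$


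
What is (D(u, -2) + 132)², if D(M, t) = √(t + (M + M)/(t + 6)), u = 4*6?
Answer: (132 + √10)² ≈ 18269.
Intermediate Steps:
u = 24
D(M, t) = √(t + 2*M/(6 + t)) (D(M, t) = √(t + (2*M)/(6 + t)) = √(t + 2*M/(6 + t)))
(D(u, -2) + 132)² = (√((2*24 - 2*(6 - 2))/(6 - 2)) + 132)² = (√((48 - 2*4)/4) + 132)² = (√((48 - 8)/4) + 132)² = (√((¼)*40) + 132)² = (√10 + 132)² = (132 + √10)²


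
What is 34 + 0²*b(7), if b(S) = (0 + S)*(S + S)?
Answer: 34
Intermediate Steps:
b(S) = 2*S² (b(S) = S*(2*S) = 2*S²)
34 + 0²*b(7) = 34 + 0²*(2*7²) = 34 + 0*(2*49) = 34 + 0*98 = 34 + 0 = 34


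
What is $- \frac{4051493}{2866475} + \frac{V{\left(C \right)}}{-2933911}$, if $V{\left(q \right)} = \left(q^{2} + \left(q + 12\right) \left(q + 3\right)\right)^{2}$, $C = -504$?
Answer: $- \frac{718087545753883523}{8409982533725} \approx -85385.0$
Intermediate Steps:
$V{\left(q \right)} = \left(q^{2} + \left(3 + q\right) \left(12 + q\right)\right)^{2}$ ($V{\left(q \right)} = \left(q^{2} + \left(12 + q\right) \left(3 + q\right)\right)^{2} = \left(q^{2} + \left(3 + q\right) \left(12 + q\right)\right)^{2}$)
$- \frac{4051493}{2866475} + \frac{V{\left(C \right)}}{-2933911} = - \frac{4051493}{2866475} + \frac{\left(36 + 2 \left(-504\right)^{2} + 15 \left(-504\right)\right)^{2}}{-2933911} = \left(-4051493\right) \frac{1}{2866475} + \left(36 + 2 \cdot 254016 - 7560\right)^{2} \left(- \frac{1}{2933911}\right) = - \frac{4051493}{2866475} + \left(36 + 508032 - 7560\right)^{2} \left(- \frac{1}{2933911}\right) = - \frac{4051493}{2866475} + 500508^{2} \left(- \frac{1}{2933911}\right) = - \frac{4051493}{2866475} + 250508258064 \left(- \frac{1}{2933911}\right) = - \frac{4051493}{2866475} - \frac{250508258064}{2933911} = - \frac{718087545753883523}{8409982533725}$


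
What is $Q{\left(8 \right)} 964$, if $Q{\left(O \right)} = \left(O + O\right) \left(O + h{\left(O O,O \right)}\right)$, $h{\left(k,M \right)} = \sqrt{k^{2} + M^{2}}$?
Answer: $123392 + 123392 \sqrt{65} \approx 1.1182 \cdot 10^{6}$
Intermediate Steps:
$h{\left(k,M \right)} = \sqrt{M^{2} + k^{2}}$
$Q{\left(O \right)} = 2 O \left(O + \sqrt{O^{2} + O^{4}}\right)$ ($Q{\left(O \right)} = \left(O + O\right) \left(O + \sqrt{O^{2} + \left(O O\right)^{2}}\right) = 2 O \left(O + \sqrt{O^{2} + \left(O^{2}\right)^{2}}\right) = 2 O \left(O + \sqrt{O^{2} + O^{4}}\right)$)
$Q{\left(8 \right)} 964 = 2 \cdot 8 \left(8 + \sqrt{8^{2} \left(1 + 8^{2}\right)}\right) 964 = 2 \cdot 8 \left(8 + \sqrt{64 \left(1 + 64\right)}\right) 964 = 2 \cdot 8 \left(8 + \sqrt{64 \cdot 65}\right) 964 = 2 \cdot 8 \left(8 + \sqrt{4160}\right) 964 = 2 \cdot 8 \left(8 + 8 \sqrt{65}\right) 964 = \left(128 + 128 \sqrt{65}\right) 964 = 123392 + 123392 \sqrt{65}$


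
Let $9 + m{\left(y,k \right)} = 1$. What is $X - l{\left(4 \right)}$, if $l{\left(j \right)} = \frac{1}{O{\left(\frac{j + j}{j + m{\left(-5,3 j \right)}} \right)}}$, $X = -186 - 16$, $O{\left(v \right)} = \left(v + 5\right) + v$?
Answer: $-203$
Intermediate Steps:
$m{\left(y,k \right)} = -8$ ($m{\left(y,k \right)} = -9 + 1 = -8$)
$O{\left(v \right)} = 5 + 2 v$ ($O{\left(v \right)} = \left(5 + v\right) + v = 5 + 2 v$)
$X = -202$
$l{\left(j \right)} = \frac{1}{5 + \frac{4 j}{-8 + j}}$ ($l{\left(j \right)} = \frac{1}{5 + 2 \frac{j + j}{j - 8}} = \frac{1}{5 + 2 \frac{2 j}{-8 + j}} = \frac{1}{5 + \frac{4 j}{-8 + j}}$)
$X - l{\left(4 \right)} = -202 - \frac{-8 + 4}{-40 + 9 \cdot 4} = -202 - \frac{1}{-40 + 36} \left(-4\right) = -202 - \frac{1}{-4} \left(-4\right) = -202 - \left(- \frac{1}{4}\right) \left(-4\right) = -202 - 1 = -203$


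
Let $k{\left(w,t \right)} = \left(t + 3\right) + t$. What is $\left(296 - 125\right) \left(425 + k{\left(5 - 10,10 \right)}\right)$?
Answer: $76608$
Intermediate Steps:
$k{\left(w,t \right)} = 3 + 2 t$ ($k{\left(w,t \right)} = \left(3 + t\right) + t = 3 + 2 t$)
$\left(296 - 125\right) \left(425 + k{\left(5 - 10,10 \right)}\right) = \left(296 - 125\right) \left(425 + \left(3 + 2 \cdot 10\right)\right) = 171 \left(425 + \left(3 + 20\right)\right) = 171 \left(425 + 23\right) = 171 \cdot 448 = 76608$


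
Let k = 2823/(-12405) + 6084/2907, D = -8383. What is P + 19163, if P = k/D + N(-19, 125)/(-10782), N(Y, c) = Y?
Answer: 2313344778351051881/120719333741130 ≈ 19163.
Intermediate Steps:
k = 2491317/1335605 (k = 2823*(-1/12405) + 6084*(1/2907) = -941/4135 + 676/323 = 2491317/1335605 ≈ 1.8653)
P = 185869777691/120719333741130 (P = (2491317/1335605)/(-8383) - 19/(-10782) = (2491317/1335605)*(-1/8383) - 19*(-1/10782) = -2491317/11196376715 + 19/10782 = 185869777691/120719333741130 ≈ 0.0015397)
P + 19163 = 185869777691/120719333741130 + 19163 = 2313344778351051881/120719333741130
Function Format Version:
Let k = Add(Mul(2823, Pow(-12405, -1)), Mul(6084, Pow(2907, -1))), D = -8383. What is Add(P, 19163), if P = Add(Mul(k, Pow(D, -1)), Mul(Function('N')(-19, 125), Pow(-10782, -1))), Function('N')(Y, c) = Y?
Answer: Rational(2313344778351051881, 120719333741130) ≈ 19163.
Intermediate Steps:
k = Rational(2491317, 1335605) (k = Add(Mul(2823, Rational(-1, 12405)), Mul(6084, Rational(1, 2907))) = Add(Rational(-941, 4135), Rational(676, 323)) = Rational(2491317, 1335605) ≈ 1.8653)
P = Rational(185869777691, 120719333741130) (P = Add(Mul(Rational(2491317, 1335605), Pow(-8383, -1)), Mul(-19, Pow(-10782, -1))) = Add(Mul(Rational(2491317, 1335605), Rational(-1, 8383)), Mul(-19, Rational(-1, 10782))) = Add(Rational(-2491317, 11196376715), Rational(19, 10782)) = Rational(185869777691, 120719333741130) ≈ 0.0015397)
Add(P, 19163) = Add(Rational(185869777691, 120719333741130), 19163) = Rational(2313344778351051881, 120719333741130)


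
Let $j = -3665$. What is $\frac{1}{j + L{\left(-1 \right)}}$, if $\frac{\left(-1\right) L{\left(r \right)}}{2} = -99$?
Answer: $- \frac{1}{3467} \approx -0.00028843$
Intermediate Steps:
$L{\left(r \right)} = 198$ ($L{\left(r \right)} = \left(-2\right) \left(-99\right) = 198$)
$\frac{1}{j + L{\left(-1 \right)}} = \frac{1}{-3665 + 198} = \frac{1}{-3467} = - \frac{1}{3467}$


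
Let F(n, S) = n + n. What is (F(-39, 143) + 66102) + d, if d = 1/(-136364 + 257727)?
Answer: 8012870713/121363 ≈ 66024.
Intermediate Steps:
F(n, S) = 2*n
d = 1/121363 ≈ 8.2397e-6
(F(-39, 143) + 66102) + d = (2*(-39) + 66102) + 1/121363 = (-78 + 66102) + 1/121363 = 66024 + 1/121363 = 8012870713/121363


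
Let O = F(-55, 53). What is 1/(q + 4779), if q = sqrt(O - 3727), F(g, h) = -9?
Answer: 4779/22842577 - 2*I*sqrt(934)/22842577 ≈ 0.00020921 - 2.6758e-6*I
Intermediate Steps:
O = -9
q = 2*I*sqrt(934) (q = sqrt(-9 - 3727) = sqrt(-3736) = 2*I*sqrt(934) ≈ 61.123*I)
1/(q + 4779) = 1/(2*I*sqrt(934) + 4779) = 1/(4779 + 2*I*sqrt(934))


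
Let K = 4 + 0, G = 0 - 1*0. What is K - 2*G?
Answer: 4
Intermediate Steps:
G = 0 (G = 0 + 0 = 0)
K = 4
K - 2*G = 4 - 2*0 = 4 + 0 = 4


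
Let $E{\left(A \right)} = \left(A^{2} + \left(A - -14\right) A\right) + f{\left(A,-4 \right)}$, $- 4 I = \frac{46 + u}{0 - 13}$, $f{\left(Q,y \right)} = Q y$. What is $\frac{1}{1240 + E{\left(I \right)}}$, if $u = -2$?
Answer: $\frac{169}{211232} \approx 0.00080007$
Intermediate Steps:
$I = \frac{11}{13}$ ($I = - \frac{\left(46 - 2\right) \frac{1}{0 - 13}}{4} = - \frac{44 \frac{1}{-13}}{4} = - \frac{44 \left(- \frac{1}{13}\right)}{4} = \left(- \frac{1}{4}\right) \left(- \frac{44}{13}\right) = \frac{11}{13} \approx 0.84615$)
$E{\left(A \right)} = A^{2} - 4 A + A \left(14 + A\right)$ ($E{\left(A \right)} = \left(A^{2} + \left(A - -14\right) A\right) + A \left(-4\right) = \left(A^{2} + \left(A + 14\right) A\right) - 4 A = \left(A^{2} + \left(14 + A\right) A\right) - 4 A = \left(A^{2} + A \left(14 + A\right)\right) - 4 A = A^{2} - 4 A + A \left(14 + A\right)$)
$\frac{1}{1240 + E{\left(I \right)}} = \frac{1}{1240 + 2 \cdot \frac{11}{13} \left(5 + \frac{11}{13}\right)} = \frac{1}{1240 + 2 \cdot \frac{11}{13} \cdot \frac{76}{13}} = \frac{1}{1240 + \frac{1672}{169}} = \frac{1}{\frac{211232}{169}} = \frac{169}{211232}$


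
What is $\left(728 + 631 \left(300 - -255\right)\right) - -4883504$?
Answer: $5234437$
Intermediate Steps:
$\left(728 + 631 \left(300 - -255\right)\right) - -4883504 = \left(728 + 631 \left(300 + 255\right)\right) + 4883504 = \left(728 + 631 \cdot 555\right) + 4883504 = \left(728 + 350205\right) + 4883504 = 350933 + 4883504 = 5234437$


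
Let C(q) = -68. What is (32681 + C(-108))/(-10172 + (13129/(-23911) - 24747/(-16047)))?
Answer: -4171200710607/1300871164690 ≈ -3.2065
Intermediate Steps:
(32681 + C(-108))/(-10172 + (13129/(-23911) - 24747/(-16047))) = (32681 - 68)/(-10172 + (13129/(-23911) - 24747/(-16047))) = 32613/(-10172 + (13129*(-1/23911) - 24747*(-1/16047))) = 32613/(-10172 + (-13129/23911 + 8249/5349)) = 32613/(-10172 + 127014818/127899939) = 32613/(-1300871164690/127899939) = 32613*(-127899939/1300871164690) = -4171200710607/1300871164690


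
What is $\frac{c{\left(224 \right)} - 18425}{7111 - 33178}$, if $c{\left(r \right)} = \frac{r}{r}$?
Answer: $\frac{18424}{26067} \approx 0.70679$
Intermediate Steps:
$c{\left(r \right)} = 1$
$\frac{c{\left(224 \right)} - 18425}{7111 - 33178} = \frac{1 - 18425}{7111 - 33178} = - \frac{18424}{-26067} = \left(-18424\right) \left(- \frac{1}{26067}\right) = \frac{18424}{26067}$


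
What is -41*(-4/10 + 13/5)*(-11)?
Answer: 4961/5 ≈ 992.20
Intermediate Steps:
-41*(-4/10 + 13/5)*(-11) = -41*(-4*⅒ + 13*(⅕))*(-11) = -41*(-⅖ + 13/5)*(-11) = -41*11/5*(-11) = -451/5*(-11) = 4961/5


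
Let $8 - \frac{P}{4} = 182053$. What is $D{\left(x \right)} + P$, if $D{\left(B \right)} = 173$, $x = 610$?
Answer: $-728007$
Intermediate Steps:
$P = -728180$ ($P = 32 - 728212 = -728180$)
$D{\left(x \right)} + P = 173 - 728180 = -728007$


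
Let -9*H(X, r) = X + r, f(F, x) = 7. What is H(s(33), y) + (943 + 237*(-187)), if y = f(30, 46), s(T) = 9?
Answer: -390400/9 ≈ -43378.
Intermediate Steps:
y = 7
H(X, r) = -X/9 - r/9 (H(X, r) = -(X + r)/9 = -X/9 - r/9)
H(s(33), y) + (943 + 237*(-187)) = (-⅑*9 - ⅑*7) + (943 + 237*(-187)) = (-1 - 7/9) + (943 - 44319) = -16/9 - 43376 = -390400/9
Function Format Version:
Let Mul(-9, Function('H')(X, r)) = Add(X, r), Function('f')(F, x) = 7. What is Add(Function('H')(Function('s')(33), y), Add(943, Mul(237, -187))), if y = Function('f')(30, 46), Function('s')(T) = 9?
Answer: Rational(-390400, 9) ≈ -43378.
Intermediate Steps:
y = 7
Function('H')(X, r) = Add(Mul(Rational(-1, 9), X), Mul(Rational(-1, 9), r)) (Function('H')(X, r) = Mul(Rational(-1, 9), Add(X, r)) = Add(Mul(Rational(-1, 9), X), Mul(Rational(-1, 9), r)))
Add(Function('H')(Function('s')(33), y), Add(943, Mul(237, -187))) = Add(Add(Mul(Rational(-1, 9), 9), Mul(Rational(-1, 9), 7)), Add(943, Mul(237, -187))) = Add(Add(-1, Rational(-7, 9)), Add(943, -44319)) = Add(Rational(-16, 9), -43376) = Rational(-390400, 9)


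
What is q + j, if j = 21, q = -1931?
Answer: -1910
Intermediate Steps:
q + j = -1931 + 21 = -1910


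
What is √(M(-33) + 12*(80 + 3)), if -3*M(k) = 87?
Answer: √967 ≈ 31.097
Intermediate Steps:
M(k) = -29 (M(k) = -⅓*87 = -29)
√(M(-33) + 12*(80 + 3)) = √(-29 + 12*(80 + 3)) = √(-29 + 12*83) = √(-29 + 996) = √967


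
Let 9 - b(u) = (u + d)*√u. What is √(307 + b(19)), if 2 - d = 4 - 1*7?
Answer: 2*√(79 - 6*√19) ≈ 14.539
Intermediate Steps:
d = 5 (d = 2 - (4 - 1*7) = 2 - (4 - 7) = 2 - 1*(-3) = 2 + 3 = 5)
b(u) = 9 - √u*(5 + u) (b(u) = 9 - (u + 5)*√u = 9 - (5 + u)*√u = 9 - √u*(5 + u))
√(307 + b(19)) = √(307 + (9 - 19^(3/2) - 5*√19)) = √(307 + (9 - 19*√19 - 5*√19)) = √(307 + (9 - 24*√19)) = √(316 - 24*√19)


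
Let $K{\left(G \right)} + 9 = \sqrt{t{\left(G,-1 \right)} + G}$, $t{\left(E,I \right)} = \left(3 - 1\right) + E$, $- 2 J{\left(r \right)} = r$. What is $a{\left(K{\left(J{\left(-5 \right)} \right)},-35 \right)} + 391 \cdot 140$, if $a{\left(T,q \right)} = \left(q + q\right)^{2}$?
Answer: $59640$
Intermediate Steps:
$J{\left(r \right)} = - \frac{r}{2}$
$t{\left(E,I \right)} = 2 + E$
$K{\left(G \right)} = -9 + \sqrt{2 + 2 G}$ ($K{\left(G \right)} = -9 + \sqrt{\left(2 + G\right) + G} = -9 + \sqrt{2 + 2 G}$)
$a{\left(T,q \right)} = 4 q^{2}$ ($a{\left(T,q \right)} = \left(2 q\right)^{2} = 4 q^{2}$)
$a{\left(K{\left(J{\left(-5 \right)} \right)},-35 \right)} + 391 \cdot 140 = 4 \left(-35\right)^{2} + 391 \cdot 140 = 4 \cdot 1225 + 54740 = 4900 + 54740 = 59640$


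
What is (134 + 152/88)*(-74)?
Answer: -110482/11 ≈ -10044.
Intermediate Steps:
(134 + 152/88)*(-74) = (134 + 152*(1/88))*(-74) = (134 + 19/11)*(-74) = (1493/11)*(-74) = -110482/11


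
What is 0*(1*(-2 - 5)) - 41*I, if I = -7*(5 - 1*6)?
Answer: -287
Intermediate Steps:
I = 7 (I = -7*(5 - 6) = -7*(-1) = 7)
0*(1*(-2 - 5)) - 41*I = 0*(1*(-2 - 5)) - 41*7 = 0*(1*(-7)) - 287 = 0*(-7) - 287 = 0 - 287 = -287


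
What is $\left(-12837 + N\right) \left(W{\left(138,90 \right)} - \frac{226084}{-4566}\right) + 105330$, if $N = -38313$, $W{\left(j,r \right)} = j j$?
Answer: $- \frac{743137766570}{761} \approx -9.7653 \cdot 10^{8}$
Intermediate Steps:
$W{\left(j,r \right)} = j^{2}$
$\left(-12837 + N\right) \left(W{\left(138,90 \right)} - \frac{226084}{-4566}\right) + 105330 = \left(-12837 - 38313\right) \left(138^{2} - \frac{226084}{-4566}\right) + 105330 = - 51150 \left(19044 - - \frac{113042}{2283}\right) + 105330 = - 51150 \left(19044 + \frac{113042}{2283}\right) + 105330 = \left(-51150\right) \frac{43590494}{2283} + 105330 = - \frac{743217922700}{761} + 105330 = - \frac{743137766570}{761}$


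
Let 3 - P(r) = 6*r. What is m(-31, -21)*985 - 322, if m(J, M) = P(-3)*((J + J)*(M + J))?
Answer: 66688118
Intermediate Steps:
P(r) = 3 - 6*r
m(J, M) = 42*J*(J + M) (m(J, M) = (3 - 6*(-3))*((J + J)*(M + J)) = (3 + 18)*((2*J)*(J + M)) = 21*(2*J*(J + M)) = 42*J*(J + M))
m(-31, -21)*985 - 322 = (42*(-31)*(-31 - 21))*985 - 322 = (42*(-31)*(-52))*985 - 322 = 67704*985 - 322 = 66688440 - 322 = 66688118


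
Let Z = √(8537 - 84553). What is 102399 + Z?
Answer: 102399 + 4*I*√4751 ≈ 1.024e+5 + 275.71*I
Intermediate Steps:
Z = 4*I*√4751 (Z = √(-76016) = 4*I*√4751 ≈ 275.71*I)
102399 + Z = 102399 + 4*I*√4751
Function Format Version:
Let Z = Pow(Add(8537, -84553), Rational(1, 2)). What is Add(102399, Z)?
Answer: Add(102399, Mul(4, I, Pow(4751, Rational(1, 2)))) ≈ Add(1.0240e+5, Mul(275.71, I))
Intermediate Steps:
Z = Mul(4, I, Pow(4751, Rational(1, 2))) (Z = Pow(-76016, Rational(1, 2)) = Mul(4, I, Pow(4751, Rational(1, 2))) ≈ Mul(275.71, I))
Add(102399, Z) = Add(102399, Mul(4, I, Pow(4751, Rational(1, 2))))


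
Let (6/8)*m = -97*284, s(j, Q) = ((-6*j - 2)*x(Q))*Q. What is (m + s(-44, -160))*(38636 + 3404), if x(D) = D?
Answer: 841279592320/3 ≈ 2.8043e+11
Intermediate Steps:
s(j, Q) = Q²*(-2 - 6*j) (s(j, Q) = ((-6*j - 2)*Q)*Q = ((-2 - 6*j)*Q)*Q = (Q*(-2 - 6*j))*Q = Q²*(-2 - 6*j))
m = -110192/3 (m = 4*(-97*284)/3 = (4/3)*(-27548) = -110192/3 ≈ -36731.)
(m + s(-44, -160))*(38636 + 3404) = (-110192/3 + (-160)²*(-2 - 6*(-44)))*(38636 + 3404) = (-110192/3 + 25600*(-2 + 264))*42040 = (-110192/3 + 25600*262)*42040 = (-110192/3 + 6707200)*42040 = (20011408/3)*42040 = 841279592320/3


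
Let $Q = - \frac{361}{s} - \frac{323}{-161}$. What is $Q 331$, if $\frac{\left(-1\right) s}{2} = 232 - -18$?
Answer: $\frac{72694551}{80500} \approx 903.04$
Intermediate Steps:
$s = -500$ ($s = - 2 \left(232 - -18\right) = - 2 \left(232 + 18\right) = \left(-2\right) 250 = -500$)
$Q = \frac{219621}{80500}$ ($Q = - \frac{361}{-500} - \frac{323}{-161} = \left(-361\right) \left(- \frac{1}{500}\right) - - \frac{323}{161} = \frac{361}{500} + \frac{323}{161} = \frac{219621}{80500} \approx 2.7282$)
$Q 331 = \frac{219621}{80500} \cdot 331 = \frac{72694551}{80500}$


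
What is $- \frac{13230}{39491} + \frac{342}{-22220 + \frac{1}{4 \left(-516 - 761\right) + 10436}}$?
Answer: $- \frac{1638234895986}{4675266787069} \approx -0.3504$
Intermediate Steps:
$- \frac{13230}{39491} + \frac{342}{-22220 + \frac{1}{4 \left(-516 - 761\right) + 10436}} = \left(-13230\right) \frac{1}{39491} + \frac{342}{-22220 + \frac{1}{4 \left(-516 - 761\right) + 10436}} = - \frac{13230}{39491} + \frac{342}{-22220 + \frac{1}{4 \left(-1277\right) + 10436}} = - \frac{13230}{39491} + \frac{342}{-22220 + \frac{1}{-5108 + 10436}} = - \frac{13230}{39491} + \frac{342}{-22220 + \frac{1}{5328}} = - \frac{13230}{39491} + \frac{342}{- \frac{118388159}{5328}} = - \frac{13230}{39491} + 342 \left(- \frac{5328}{118388159}\right) = - \frac{13230}{39491} - \frac{1822176}{118388159} = - \frac{1638234895986}{4675266787069}$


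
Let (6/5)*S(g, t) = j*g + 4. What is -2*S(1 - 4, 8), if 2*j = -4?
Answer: -50/3 ≈ -16.667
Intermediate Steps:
j = -2 (j = (½)*(-4) = -2)
S(g, t) = 10/3 - 5*g/3 (S(g, t) = 5*(-2*g + 4)/6 = 5*(4 - 2*g)/6 = 10/3 - 5*g/3)
-2*S(1 - 4, 8) = -2*(10/3 - 5*(1 - 4)/3) = -2*(10/3 - 5/3*(-3)) = -2*(10/3 + 5) = -2*25/3 = -50/3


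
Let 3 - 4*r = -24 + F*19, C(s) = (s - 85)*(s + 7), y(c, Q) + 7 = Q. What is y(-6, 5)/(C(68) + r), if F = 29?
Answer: 1/703 ≈ 0.0014225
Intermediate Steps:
y(c, Q) = -7 + Q
C(s) = (-85 + s)*(7 + s)
r = -131 (r = 3/4 - (-24 + 29*19)/4 = 3/4 - (-24 + 551)/4 = 3/4 - 1/4*527 = 3/4 - 527/4 = -131)
y(-6, 5)/(C(68) + r) = (-7 + 5)/((-595 + 68**2 - 78*68) - 131) = -2/((-595 + 4624 - 5304) - 131) = -2/(-1275 - 131) = -2/(-1406) = -1/1406*(-2) = 1/703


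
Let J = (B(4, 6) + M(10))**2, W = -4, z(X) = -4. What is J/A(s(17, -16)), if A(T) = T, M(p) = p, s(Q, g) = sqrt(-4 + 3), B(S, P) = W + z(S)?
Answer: -4*I ≈ -4.0*I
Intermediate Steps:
B(S, P) = -8 (B(S, P) = -4 - 4 = -8)
s(Q, g) = I (s(Q, g) = sqrt(-1) = I)
J = 4 (J = (-8 + 10)**2 = 2**2 = 4)
J/A(s(17, -16)) = 4/I = 4*(-I) = -4*I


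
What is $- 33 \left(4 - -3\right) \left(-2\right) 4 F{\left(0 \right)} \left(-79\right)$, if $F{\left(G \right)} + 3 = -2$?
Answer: $729960$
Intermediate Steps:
$F{\left(G \right)} = -5$ ($F{\left(G \right)} = -3 - 2 = -5$)
$- 33 \left(4 - -3\right) \left(-2\right) 4 F{\left(0 \right)} \left(-79\right) = - 33 \left(4 - -3\right) \left(-2\right) 4 \left(-5\right) \left(-79\right) = - 33 \left(4 + 3\right) \left(-2\right) \left(-20\right) \left(-79\right) = - 33 \cdot 7 \left(-2\right) \left(-20\right) \left(-79\right) = - 33 \left(\left(-14\right) \left(-20\right)\right) \left(-79\right) = \left(-33\right) 280 \left(-79\right) = \left(-9240\right) \left(-79\right) = 729960$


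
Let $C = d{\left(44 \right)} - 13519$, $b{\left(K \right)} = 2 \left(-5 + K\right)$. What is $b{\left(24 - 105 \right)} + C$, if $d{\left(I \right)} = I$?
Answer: $-13647$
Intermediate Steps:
$b{\left(K \right)} = -10 + 2 K$
$C = -13475$ ($C = 44 - 13519 = -13475$)
$b{\left(24 - 105 \right)} + C = \left(-10 + 2 \left(24 - 105\right)\right) - 13475 = \left(-10 + 2 \left(-81\right)\right) - 13475 = \left(-10 - 162\right) - 13475 = -172 - 13475 = -13647$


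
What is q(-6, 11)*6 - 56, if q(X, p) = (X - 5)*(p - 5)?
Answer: -452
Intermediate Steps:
q(X, p) = (-5 + X)*(-5 + p)
q(-6, 11)*6 - 56 = (25 - 5*(-6) - 5*11 - 6*11)*6 - 56 = (25 + 30 - 55 - 66)*6 - 56 = -66*6 - 56 = -396 - 56 = -452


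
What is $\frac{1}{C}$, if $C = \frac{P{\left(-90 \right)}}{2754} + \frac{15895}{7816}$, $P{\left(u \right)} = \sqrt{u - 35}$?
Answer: $\frac{47113238615256}{95812168888045} - \frac{42060365856 i \sqrt{5}}{95812168888045} \approx 0.49172 - 0.00098161 i$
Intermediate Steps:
$P{\left(u \right)} = \sqrt{-35 + u}$
$C = \frac{15895}{7816} + \frac{5 i \sqrt{5}}{2754}$ ($C = \frac{\sqrt{-35 - 90}}{2754} + \frac{15895}{7816} = \sqrt{-125} \cdot \frac{1}{2754} + 15895 \cdot \frac{1}{7816} = 5 i \sqrt{5} \cdot \frac{1}{2754} + \frac{15895}{7816} = \frac{5 i \sqrt{5}}{2754} + \frac{15895}{7816} = \frac{15895}{7816} + \frac{5 i \sqrt{5}}{2754} \approx 2.0336 + 0.0040597 i$)
$\frac{1}{C} = \frac{1}{\frac{15895}{7816} + \frac{5 i \sqrt{5}}{2754}}$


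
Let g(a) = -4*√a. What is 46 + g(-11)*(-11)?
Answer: 46 + 44*I*√11 ≈ 46.0 + 145.93*I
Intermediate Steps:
46 + g(-11)*(-11) = 46 - 4*I*√11*(-11) = 46 + 44*I*√11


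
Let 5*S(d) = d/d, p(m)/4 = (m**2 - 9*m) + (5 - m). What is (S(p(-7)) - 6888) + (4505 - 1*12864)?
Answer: -76234/5 ≈ -15247.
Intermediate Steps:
p(m) = 20 - 40*m + 4*m**2 (p(m) = 4*((m**2 - 9*m) + (5 - m)) = 4*(5 + m**2 - 10*m) = 20 - 40*m + 4*m**2)
S(d) = 1/5 (S(d) = (d/d)/5 = (1/5)*1 = 1/5)
(S(p(-7)) - 6888) + (4505 - 1*12864) = (1/5 - 6888) + (4505 - 1*12864) = -34439/5 + (4505 - 12864) = -34439/5 - 8359 = -76234/5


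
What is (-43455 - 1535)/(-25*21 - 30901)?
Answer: 22495/15713 ≈ 1.4316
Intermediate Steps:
(-43455 - 1535)/(-25*21 - 30901) = -44990/(-525 - 30901) = -44990/(-31426) = -44990*(-1/31426) = 22495/15713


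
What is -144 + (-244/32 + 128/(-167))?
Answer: -203595/1336 ≈ -152.39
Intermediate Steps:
-144 + (-244/32 + 128/(-167)) = -144 + (-244*1/32 + 128*(-1/167)) = -144 + (-61/8 - 128/167) = -144 - 11211/1336 = -203595/1336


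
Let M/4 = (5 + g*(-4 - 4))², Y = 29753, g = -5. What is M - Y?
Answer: -21653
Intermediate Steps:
M = 8100 (M = 4*(5 - 5*(-4 - 4))² = 4*(5 - 5*(-8))² = 4*(5 + 40)² = 4*45² = 4*2025 = 8100)
M - Y = 8100 - 1*29753 = 8100 - 29753 = -21653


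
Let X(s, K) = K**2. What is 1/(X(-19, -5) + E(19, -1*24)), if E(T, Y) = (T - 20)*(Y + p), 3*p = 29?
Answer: 3/118 ≈ 0.025424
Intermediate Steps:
p = 29/3 (p = (1/3)*29 = 29/3 ≈ 9.6667)
E(T, Y) = (-20 + T)*(29/3 + Y) (E(T, Y) = (T - 20)*(Y + 29/3) = (-20 + T)*(29/3 + Y))
1/(X(-19, -5) + E(19, -1*24)) = 1/((-5)**2 + (-580/3 - (-20)*24 + (29/3)*19 + 19*(-1*24))) = 1/(25 + (-580/3 - 20*(-24) + 551/3 + 19*(-24))) = 1/(25 + (-580/3 + 480 + 551/3 - 456)) = 1/(25 + 43/3) = 1/(118/3) = 3/118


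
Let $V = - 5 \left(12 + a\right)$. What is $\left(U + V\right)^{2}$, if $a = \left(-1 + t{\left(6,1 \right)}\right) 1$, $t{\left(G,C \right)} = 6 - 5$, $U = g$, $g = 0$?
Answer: $3600$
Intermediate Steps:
$U = 0$
$t{\left(G,C \right)} = 1$
$a = 0$ ($a = \left(-1 + 1\right) 1 = 0 \cdot 1 = 0$)
$V = -60$ ($V = - 5 \left(12 + 0\right) = \left(-5\right) 12 = -60$)
$\left(U + V\right)^{2} = \left(0 - 60\right)^{2} = \left(-60\right)^{2} = 3600$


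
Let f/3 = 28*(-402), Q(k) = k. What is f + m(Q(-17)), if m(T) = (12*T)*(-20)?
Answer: -29688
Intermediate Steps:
f = -33768 (f = 3*(28*(-402)) = 3*(-11256) = -33768)
m(T) = -240*T
f + m(Q(-17)) = -33768 - 240*(-17) = -33768 + 4080 = -29688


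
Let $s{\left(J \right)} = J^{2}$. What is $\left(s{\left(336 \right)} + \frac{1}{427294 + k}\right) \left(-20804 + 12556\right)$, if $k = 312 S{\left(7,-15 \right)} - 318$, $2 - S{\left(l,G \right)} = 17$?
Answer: $- \frac{49153470622727}{52787} \approx -9.3117 \cdot 10^{8}$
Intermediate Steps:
$S{\left(l,G \right)} = -15$ ($S{\left(l,G \right)} = 2 - 17 = -15$)
$k = -4998$ ($k = 312 \left(-15\right) - 318 = -4680 - 318 = -4998$)
$\left(s{\left(336 \right)} + \frac{1}{427294 + k}\right) \left(-20804 + 12556\right) = \left(336^{2} + \frac{1}{427294 - 4998}\right) \left(-20804 + 12556\right) = \left(112896 + \frac{1}{422296}\right) \left(-8248\right) = \frac{47675529217}{422296} \left(-8248\right) = - \frac{49153470622727}{52787}$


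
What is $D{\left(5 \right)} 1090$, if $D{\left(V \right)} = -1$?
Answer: $-1090$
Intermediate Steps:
$D{\left(5 \right)} 1090 = \left(-1\right) 1090 = -1090$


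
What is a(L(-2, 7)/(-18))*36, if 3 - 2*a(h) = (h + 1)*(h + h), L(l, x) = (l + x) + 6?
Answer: 563/9 ≈ 62.556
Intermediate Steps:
L(l, x) = 6 + l + x
a(h) = 3/2 - h*(1 + h) (a(h) = 3/2 - (h + 1)*(h + h)/2 = 3/2 - (1 + h)*2*h/2 = 3/2 - h*(1 + h))
a(L(-2, 7)/(-18))*36 = (3/2 - (6 - 2 + 7)/(-18) - ((6 - 2 + 7)/(-18))²)*36 = (3/2 - 11*(-1)/18 - (11*(-1/18))²)*36 = (3/2 - 1*(-11/18) - (-11/18)²)*36 = (3/2 + 11/18 - 1*121/324)*36 = (3/2 + 11/18 - 121/324)*36 = (563/324)*36 = 563/9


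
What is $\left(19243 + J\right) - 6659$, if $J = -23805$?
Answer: $-11221$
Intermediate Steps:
$\left(19243 + J\right) - 6659 = \left(19243 - 23805\right) - 6659 = -4562 - 6659 = -11221$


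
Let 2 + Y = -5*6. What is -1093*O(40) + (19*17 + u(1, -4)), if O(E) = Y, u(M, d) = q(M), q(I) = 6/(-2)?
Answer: 35296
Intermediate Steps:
Y = -32 (Y = -2 - 5*6 = -2 - 30 = -32)
q(I) = -3 (q(I) = 6*(-½) = -3)
u(M, d) = -3
O(E) = -32
-1093*O(40) + (19*17 + u(1, -4)) = -1093*(-32) + (19*17 - 3) = 34976 + (323 - 3) = 34976 + 320 = 35296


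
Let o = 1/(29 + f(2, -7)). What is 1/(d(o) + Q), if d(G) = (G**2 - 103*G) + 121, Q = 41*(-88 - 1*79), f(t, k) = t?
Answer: -961/6466878 ≈ -0.00014860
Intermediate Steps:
Q = -6847 (Q = 41*(-88 - 79) = 41*(-167) = -6847)
o = 1/31 (o = 1/(29 + 2) = 1/31 ≈ 0.032258)
d(G) = 121 + G**2 - 103*G
1/(d(o) + Q) = 1/((121 + (1/31)**2 - 103*1/31) - 6847) = 1/((121 + 1/961 - 103/31) - 6847) = 1/(113089/961 - 6847) = 1/(-6466878/961) = -961/6466878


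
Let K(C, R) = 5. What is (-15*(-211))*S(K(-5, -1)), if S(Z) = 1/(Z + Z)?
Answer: 633/2 ≈ 316.50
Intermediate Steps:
S(Z) = 1/(2*Z)
(-15*(-211))*S(K(-5, -1)) = (-15*(-211))*((1/2)/5) = 3165*((1/2)*(1/5)) = 3165*(1/10) = 633/2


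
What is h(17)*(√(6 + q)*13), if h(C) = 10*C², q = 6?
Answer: 75140*√3 ≈ 1.3015e+5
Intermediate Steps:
h(17)*(√(6 + q)*13) = (10*17²)*(√(6 + 6)*13) = (10*289)*(√12*13) = 2890*((2*√3)*13) = 2890*(26*√3) = 75140*√3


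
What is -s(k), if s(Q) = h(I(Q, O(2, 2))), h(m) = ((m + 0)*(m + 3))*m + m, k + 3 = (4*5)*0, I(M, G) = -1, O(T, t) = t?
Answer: -1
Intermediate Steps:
k = -3 (k = -3 + (4*5)*0 = -3 + 20*0 = -3 + 0 = -3)
h(m) = m + m²*(3 + m) (h(m) = (m*(3 + m))*m + m = m²*(3 + m) + m = m + m²*(3 + m))
s(Q) = 1 (s(Q) = -(1 + (-1)² + 3*(-1)) = -(1 + 1 - 3) = -1*(-1) = 1)
-s(k) = -1*1 = -1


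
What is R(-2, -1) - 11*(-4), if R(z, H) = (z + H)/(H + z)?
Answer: 45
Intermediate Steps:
R(z, H) = 1 (R(z, H) = (H + z)/(H + z) = 1)
R(-2, -1) - 11*(-4) = 1 - 11*(-4) = 1 + 44 = 45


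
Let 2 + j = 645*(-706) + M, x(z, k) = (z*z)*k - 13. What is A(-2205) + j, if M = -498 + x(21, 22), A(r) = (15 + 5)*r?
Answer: -490281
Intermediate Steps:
x(z, k) = -13 + k*z² (x(z, k) = z²*k - 13 = k*z² - 13 = -13 + k*z²)
A(r) = 20*r
M = 9191 (M = -498 + (-13 + 22*21²) = -498 + (-13 + 22*441) = -498 + (-13 + 9702) = -498 + 9689 = 9191)
j = -446181 (j = -2 + (645*(-706) + 9191) = -2 + (-455370 + 9191) = -2 - 446179 = -446181)
A(-2205) + j = 20*(-2205) - 446181 = -44100 - 446181 = -490281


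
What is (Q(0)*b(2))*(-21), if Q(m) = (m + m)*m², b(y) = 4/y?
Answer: 0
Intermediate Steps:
Q(m) = 2*m³ (Q(m) = (2*m)*m² = 2*m³)
(Q(0)*b(2))*(-21) = ((2*0³)*(4/2))*(-21) = ((2*0)*(4*(½)))*(-21) = (0*2)*(-21) = 0*(-21) = 0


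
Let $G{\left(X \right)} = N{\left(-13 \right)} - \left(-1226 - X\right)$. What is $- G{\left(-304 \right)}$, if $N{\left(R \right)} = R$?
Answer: $-909$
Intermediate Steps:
$G{\left(X \right)} = 1213 + X$ ($G{\left(X \right)} = -13 - \left(-1226 - X\right) = -13 + \left(1226 + X\right) = 1213 + X$)
$- G{\left(-304 \right)} = - (1213 - 304) = \left(-1\right) 909 = -909$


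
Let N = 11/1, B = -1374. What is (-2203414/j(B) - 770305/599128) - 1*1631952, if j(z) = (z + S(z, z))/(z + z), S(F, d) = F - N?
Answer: -6325318296798215/1652994152 ≈ -3.8266e+6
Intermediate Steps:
N = 11 (N = 11*1 = 11)
S(F, d) = -11 + F (S(F, d) = F - 1*11 = F - 11 = -11 + F)
j(z) = (-11 + 2*z)/(2*z) (j(z) = (z + (-11 + z))/(z + z) = (-11 + 2*z)/((2*z)) = (-11 + 2*z)*(1/(2*z)) = (-11 + 2*z)/(2*z))
(-2203414/j(B) - 770305/599128) - 1*1631952 = (-2203414*(-1374/(-11/2 - 1374)) - 770305/599128) - 1*1631952 = (-2203414/((-1/1374*(-2759/2))) - 770305*1/599128) - 1631952 = (-2203414/2759/2748 - 770305/599128) - 1631952 = (-2203414*2748/2759 - 770305/599128) - 1631952 = (-6054981672/2759 - 770305/599128) - 1631952 = -3627711184453511/1652994152 - 1631952 = -6325318296798215/1652994152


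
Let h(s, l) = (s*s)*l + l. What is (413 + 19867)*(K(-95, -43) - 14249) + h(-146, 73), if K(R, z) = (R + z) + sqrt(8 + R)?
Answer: -290212219 + 20280*I*sqrt(87) ≈ -2.9021e+8 + 1.8916e+5*I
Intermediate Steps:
K(R, z) = R + z + sqrt(8 + R)
h(s, l) = l + l*s**2 (h(s, l) = s**2*l + l = l*s**2 + l = l + l*s**2)
(413 + 19867)*(K(-95, -43) - 14249) + h(-146, 73) = (413 + 19867)*((-95 - 43 + sqrt(8 - 95)) - 14249) + 73*(1 + (-146)**2) = 20280*((-95 - 43 + sqrt(-87)) - 14249) + 73*(1 + 21316) = 20280*((-95 - 43 + I*sqrt(87)) - 14249) + 73*21317 = 20280*((-138 + I*sqrt(87)) - 14249) + 1556141 = 20280*(-14387 + I*sqrt(87)) + 1556141 = (-291768360 + 20280*I*sqrt(87)) + 1556141 = -290212219 + 20280*I*sqrt(87)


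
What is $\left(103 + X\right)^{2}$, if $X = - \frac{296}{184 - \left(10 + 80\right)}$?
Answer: $\frac{22024249}{2209} \approx 9970.2$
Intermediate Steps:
$X = - \frac{148}{47}$ ($X = - \frac{296}{184 - 90} = - \frac{296}{94} = \left(-296\right) \frac{1}{94} = - \frac{148}{47} \approx -3.1489$)
$\left(103 + X\right)^{2} = \left(103 - \frac{148}{47}\right)^{2} = \left(\frac{4693}{47}\right)^{2} = \frac{22024249}{2209}$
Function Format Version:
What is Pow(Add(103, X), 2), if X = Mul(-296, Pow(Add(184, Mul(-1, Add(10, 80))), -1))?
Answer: Rational(22024249, 2209) ≈ 9970.2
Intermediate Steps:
X = Rational(-148, 47) (X = Mul(-296, Pow(Add(184, Mul(-1, 90)), -1)) = Mul(-296, Pow(Add(184, -90), -1)) = Mul(-296, Pow(94, -1)) = Mul(-296, Rational(1, 94)) = Rational(-148, 47) ≈ -3.1489)
Pow(Add(103, X), 2) = Pow(Add(103, Rational(-148, 47)), 2) = Pow(Rational(4693, 47), 2) = Rational(22024249, 2209)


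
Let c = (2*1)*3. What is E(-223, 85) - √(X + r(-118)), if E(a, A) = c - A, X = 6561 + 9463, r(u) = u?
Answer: -79 - √15906 ≈ -205.12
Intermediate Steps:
c = 6 (c = 2*3 = 6)
X = 16024
E(a, A) = 6 - A
E(-223, 85) - √(X + r(-118)) = (6 - 1*85) - √(16024 - 118) = (6 - 85) - √15906 = -79 - √15906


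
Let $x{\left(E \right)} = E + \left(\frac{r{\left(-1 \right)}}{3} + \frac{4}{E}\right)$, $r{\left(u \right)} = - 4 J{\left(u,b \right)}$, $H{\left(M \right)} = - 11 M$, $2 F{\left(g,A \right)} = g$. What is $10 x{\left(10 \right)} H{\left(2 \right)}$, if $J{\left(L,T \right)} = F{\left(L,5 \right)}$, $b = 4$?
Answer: $- \frac{7304}{3} \approx -2434.7$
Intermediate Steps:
$F{\left(g,A \right)} = \frac{g}{2}$
$J{\left(L,T \right)} = \frac{L}{2}$
$r{\left(u \right)} = - 2 u$ ($r{\left(u \right)} = - 4 \frac{u}{2} = - 2 u$)
$x{\left(E \right)} = \frac{2}{3} + E + \frac{4}{E}$ ($x{\left(E \right)} = E + \left(\frac{\left(-2\right) \left(-1\right)}{3} + \frac{4}{E}\right) = E + \left(2 \cdot \frac{1}{3} + \frac{4}{E}\right) = E + \left(\frac{2}{3} + \frac{4}{E}\right) = \frac{2}{3} + E + \frac{4}{E}$)
$10 x{\left(10 \right)} H{\left(2 \right)} = 10 \left(\frac{2}{3} + 10 + \frac{4}{10}\right) \left(\left(-11\right) 2\right) = 10 \left(\frac{2}{3} + 10 + 4 \cdot \frac{1}{10}\right) \left(-22\right) = 10 \left(\frac{2}{3} + 10 + \frac{2}{5}\right) \left(-22\right) = 10 \cdot \frac{166}{15} \left(-22\right) = \frac{332}{3} \left(-22\right) = - \frac{7304}{3}$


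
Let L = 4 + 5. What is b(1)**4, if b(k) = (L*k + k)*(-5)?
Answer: 6250000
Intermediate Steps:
L = 9
b(k) = -50*k (b(k) = (9*k + k)*(-5) = (10*k)*(-5) = -50*k)
b(1)**4 = (-50*1)**4 = (-50)**4 = 6250000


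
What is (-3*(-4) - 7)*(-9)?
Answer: -45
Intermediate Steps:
(-3*(-4) - 7)*(-9) = (12 - 7)*(-9) = 5*(-9) = -45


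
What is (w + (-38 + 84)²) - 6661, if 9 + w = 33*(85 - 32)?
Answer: -2805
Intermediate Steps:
w = 1740 (w = -9 + 33*(85 - 32) = -9 + 33*53 = -9 + 1749 = 1740)
(w + (-38 + 84)²) - 6661 = (1740 + (-38 + 84)²) - 6661 = (1740 + 46²) - 6661 = (1740 + 2116) - 6661 = 3856 - 6661 = -2805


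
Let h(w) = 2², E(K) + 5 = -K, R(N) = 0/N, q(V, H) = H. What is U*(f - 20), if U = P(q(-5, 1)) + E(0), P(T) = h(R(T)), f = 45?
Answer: -25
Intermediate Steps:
R(N) = 0
E(K) = -5 - K
h(w) = 4
P(T) = 4
U = -1 (U = 4 + (-5 - 1*0) = 4 + (-5 + 0) = 4 - 5 = -1)
U*(f - 20) = -(45 - 20) = -1*25 = -25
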